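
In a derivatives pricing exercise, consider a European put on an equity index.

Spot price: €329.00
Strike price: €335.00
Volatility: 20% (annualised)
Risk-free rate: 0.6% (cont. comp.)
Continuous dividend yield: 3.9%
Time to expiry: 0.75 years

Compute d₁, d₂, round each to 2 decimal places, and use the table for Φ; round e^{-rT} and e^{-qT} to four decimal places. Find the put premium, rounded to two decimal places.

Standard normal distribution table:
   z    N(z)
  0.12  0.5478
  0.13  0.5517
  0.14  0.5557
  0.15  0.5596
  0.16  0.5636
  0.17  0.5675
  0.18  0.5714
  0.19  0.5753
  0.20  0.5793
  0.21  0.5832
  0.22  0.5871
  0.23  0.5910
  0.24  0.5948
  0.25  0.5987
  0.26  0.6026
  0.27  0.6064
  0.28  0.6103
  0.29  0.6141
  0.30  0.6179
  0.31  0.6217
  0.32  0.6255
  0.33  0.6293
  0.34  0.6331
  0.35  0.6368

€29.78

T = 0.75;  σ√T = 0.1732
ln(S/K) + (r − q + σ²/2)T = ln(329/335) + (0.006 − 0.039 + 0.2²/2)·0.75 = -0.0181 − 0.0097 = -0.0278
d₁ = -0.0278 / 0.1732 = -0.1606 which rounds to -0.16
d₂ = d₁ − σ√T = -0.1606 − 0.1732 = -0.3338 which rounds to -0.33
exp(−qT) = exp(−0.039·0.75) = 0.9712;  exp(−rT) = exp(−0.006·0.75) = 0.9955
N(−d₂) = N(0.33) = 0.6293;  N(−d₁) = N(0.16) = 0.5636
P = 335·0.9955·0.6293 − 329·0.9712·0.5636 = 209.8668 − 180.0842 = 29.7827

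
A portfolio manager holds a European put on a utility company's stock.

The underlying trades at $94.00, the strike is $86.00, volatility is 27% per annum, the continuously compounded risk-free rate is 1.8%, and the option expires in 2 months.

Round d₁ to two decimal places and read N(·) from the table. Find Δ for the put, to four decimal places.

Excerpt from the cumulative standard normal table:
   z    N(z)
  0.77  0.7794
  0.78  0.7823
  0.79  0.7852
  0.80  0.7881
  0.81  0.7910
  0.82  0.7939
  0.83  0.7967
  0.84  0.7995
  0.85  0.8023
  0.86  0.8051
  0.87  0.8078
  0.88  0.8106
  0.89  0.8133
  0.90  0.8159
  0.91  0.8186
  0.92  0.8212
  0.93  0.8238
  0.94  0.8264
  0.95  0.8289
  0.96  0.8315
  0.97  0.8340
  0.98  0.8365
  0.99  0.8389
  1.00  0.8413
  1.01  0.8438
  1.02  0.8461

-0.1867

σ√T = 0.27·√0.1667 = 0.1102
d₁ = [ln(94/86) + (0.018 + 0.27²/2)·0.1667] / 0.1102 = [0.0889 + 0.0091] / 0.1102 = 0.8893 which rounds to 0.89
N(d₁) = N(0.89) = 0.8133
Δ_put = N(d₁) − 1 = 0.8133 − 1 = -0.1867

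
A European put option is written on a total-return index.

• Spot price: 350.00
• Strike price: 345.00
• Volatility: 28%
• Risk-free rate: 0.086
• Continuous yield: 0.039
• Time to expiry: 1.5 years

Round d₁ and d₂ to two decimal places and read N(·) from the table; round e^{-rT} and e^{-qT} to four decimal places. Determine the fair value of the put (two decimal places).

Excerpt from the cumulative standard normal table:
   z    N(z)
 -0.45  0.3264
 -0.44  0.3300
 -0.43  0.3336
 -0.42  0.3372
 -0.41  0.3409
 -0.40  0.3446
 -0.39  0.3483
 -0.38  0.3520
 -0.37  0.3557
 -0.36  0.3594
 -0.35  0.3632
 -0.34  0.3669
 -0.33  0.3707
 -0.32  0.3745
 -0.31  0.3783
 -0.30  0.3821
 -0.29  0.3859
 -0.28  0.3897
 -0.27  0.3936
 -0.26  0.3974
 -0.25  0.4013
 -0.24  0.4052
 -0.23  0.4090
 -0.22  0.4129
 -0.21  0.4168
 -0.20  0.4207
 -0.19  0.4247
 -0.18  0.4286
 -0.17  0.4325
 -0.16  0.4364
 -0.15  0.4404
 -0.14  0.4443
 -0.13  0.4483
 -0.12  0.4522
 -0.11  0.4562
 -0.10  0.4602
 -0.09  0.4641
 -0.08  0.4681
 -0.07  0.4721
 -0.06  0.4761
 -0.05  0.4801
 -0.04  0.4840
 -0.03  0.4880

30.64

σ√T = 0.28·√1.5 = 0.3429
ln(S/K) + (r − q + σ²/2)T = ln(350/345) + (0.086 − 0.039 + 0.28²/2)·1.5 = 0.0144 + 0.1293 = 0.1437
d₁ = 0.1437 / 0.3429 = 0.4190 which rounds to 0.42
d₂ = d₁ − σ√T = 0.4190 − 0.3429 = 0.0761 which rounds to 0.08
e^(−qT) = e^(−0.039·1.5) = 0.9432;  e^(−rT) = e^(−0.086·1.5) = 0.8790
N(−d₂) = N(-0.08) = 0.4681;  N(−d₁) = N(-0.42) = 0.3372
P = 345·0.8790·0.4681 − 350·0.9432·0.3372 = 141.9537 − 111.3165 = 30.6372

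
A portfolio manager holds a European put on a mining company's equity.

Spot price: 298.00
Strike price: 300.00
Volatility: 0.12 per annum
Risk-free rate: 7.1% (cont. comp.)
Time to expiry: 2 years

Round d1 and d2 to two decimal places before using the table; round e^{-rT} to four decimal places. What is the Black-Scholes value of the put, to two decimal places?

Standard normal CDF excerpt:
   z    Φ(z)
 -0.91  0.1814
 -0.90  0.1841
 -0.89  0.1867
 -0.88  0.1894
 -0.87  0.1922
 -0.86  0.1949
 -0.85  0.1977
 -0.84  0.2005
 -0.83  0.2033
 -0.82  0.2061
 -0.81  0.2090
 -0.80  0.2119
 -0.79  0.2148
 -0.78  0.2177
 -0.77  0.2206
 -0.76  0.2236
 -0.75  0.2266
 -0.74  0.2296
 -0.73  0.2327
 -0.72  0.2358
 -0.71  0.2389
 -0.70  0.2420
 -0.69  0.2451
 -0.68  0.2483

5.74

T = 2;  σ√T = 0.1697
ln(S/K) + (r + σ²/2)T = ln(298/300) + (0.071 + 0.12²/2)·2 = -0.0067 + 0.1564 = 0.1497
d₁ = 0.1497 / 0.1697 = 0.8822 which rounds to 0.88
d₂ = d₁ − σ√T = 0.8822 − 0.1697 = 0.7125 which rounds to 0.71
e^(−rT) = e^(−0.071·2) = 0.8676
N(−d₂) = N(-0.71) = 0.2389;  N(−d₁) = N(-0.88) = 0.1894
P = 300·0.8676·0.2389 − 298·0.1894 = 62.1809 − 56.4412 = 5.7397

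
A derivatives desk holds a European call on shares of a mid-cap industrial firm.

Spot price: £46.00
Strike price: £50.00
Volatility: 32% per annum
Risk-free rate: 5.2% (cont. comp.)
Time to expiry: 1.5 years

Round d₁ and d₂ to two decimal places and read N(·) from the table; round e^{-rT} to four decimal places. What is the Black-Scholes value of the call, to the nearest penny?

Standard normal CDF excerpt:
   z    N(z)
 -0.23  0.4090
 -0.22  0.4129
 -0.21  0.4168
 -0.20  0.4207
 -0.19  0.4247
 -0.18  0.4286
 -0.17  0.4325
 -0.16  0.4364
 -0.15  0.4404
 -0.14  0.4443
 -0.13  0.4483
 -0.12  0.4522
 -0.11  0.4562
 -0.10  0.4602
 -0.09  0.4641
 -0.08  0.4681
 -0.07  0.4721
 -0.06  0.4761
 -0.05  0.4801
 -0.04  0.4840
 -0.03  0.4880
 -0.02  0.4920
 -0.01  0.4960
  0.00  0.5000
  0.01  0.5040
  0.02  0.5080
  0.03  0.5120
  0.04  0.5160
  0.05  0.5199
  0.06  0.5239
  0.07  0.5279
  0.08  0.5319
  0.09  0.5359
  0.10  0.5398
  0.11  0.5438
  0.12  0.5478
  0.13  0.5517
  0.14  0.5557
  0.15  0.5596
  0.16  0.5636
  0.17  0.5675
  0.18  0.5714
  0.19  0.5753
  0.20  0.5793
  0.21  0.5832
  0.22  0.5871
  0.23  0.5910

σ√T = 0.32 × 1.2247 = 0.3919
d₁ = [ln(46/50) + (0.052 + 0.32²/2)·1.5] / 0.3919 = [-0.0834 + 0.1548] / 0.3919 = 0.1822 ≈ 0.18
d₂ = d₁ − σ√T = 0.1822 − 0.3919 = -0.2097 ≈ -0.21
e^(−rT) = e^(−0.052·1.5) = 0.9250
N(d₁) = N(0.18) = 0.5714;  N(d₂) = N(-0.21) = 0.4168
C = 46·0.5714 − 50·0.9250·0.4168 = 26.2844 − 19.2770 = 7.0074

£7.01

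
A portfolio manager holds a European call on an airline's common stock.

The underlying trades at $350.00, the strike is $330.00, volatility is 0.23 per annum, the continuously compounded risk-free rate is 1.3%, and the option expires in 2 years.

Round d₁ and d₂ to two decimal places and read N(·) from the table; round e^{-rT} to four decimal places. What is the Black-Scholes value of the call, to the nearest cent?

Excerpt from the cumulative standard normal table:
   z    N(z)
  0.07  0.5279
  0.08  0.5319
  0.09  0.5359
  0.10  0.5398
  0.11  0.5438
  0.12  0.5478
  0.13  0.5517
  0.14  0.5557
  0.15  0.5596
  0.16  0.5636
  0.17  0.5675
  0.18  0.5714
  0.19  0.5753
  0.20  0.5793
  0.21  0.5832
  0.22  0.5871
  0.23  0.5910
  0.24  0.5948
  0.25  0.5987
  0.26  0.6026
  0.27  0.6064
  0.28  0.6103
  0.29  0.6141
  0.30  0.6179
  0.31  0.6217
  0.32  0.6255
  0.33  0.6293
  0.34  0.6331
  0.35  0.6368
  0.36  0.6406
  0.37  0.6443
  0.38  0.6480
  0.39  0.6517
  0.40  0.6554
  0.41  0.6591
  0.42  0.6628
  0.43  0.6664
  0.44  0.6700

T = 2;  σ√T = 0.3253
d₁ = [ln(350/330) + (0.013 + 0.23²/2)·2] / 0.3253 = [0.0588 + 0.0789] / 0.3253 = 0.4235 ⇒ 0.42
d₂ = d₁ − σ√T = 0.4235 − 0.3253 = 0.0982 ⇒ 0.10
exp(−rT) = exp(−0.013·2) = 0.9743
N(d₁) = N(0.42) = 0.6628;  N(d₂) = N(0.10) = 0.5398
C = 350·0.6628 − 330·0.9743·0.5398 = 231.9800 − 173.5560 = 58.4240

$58.42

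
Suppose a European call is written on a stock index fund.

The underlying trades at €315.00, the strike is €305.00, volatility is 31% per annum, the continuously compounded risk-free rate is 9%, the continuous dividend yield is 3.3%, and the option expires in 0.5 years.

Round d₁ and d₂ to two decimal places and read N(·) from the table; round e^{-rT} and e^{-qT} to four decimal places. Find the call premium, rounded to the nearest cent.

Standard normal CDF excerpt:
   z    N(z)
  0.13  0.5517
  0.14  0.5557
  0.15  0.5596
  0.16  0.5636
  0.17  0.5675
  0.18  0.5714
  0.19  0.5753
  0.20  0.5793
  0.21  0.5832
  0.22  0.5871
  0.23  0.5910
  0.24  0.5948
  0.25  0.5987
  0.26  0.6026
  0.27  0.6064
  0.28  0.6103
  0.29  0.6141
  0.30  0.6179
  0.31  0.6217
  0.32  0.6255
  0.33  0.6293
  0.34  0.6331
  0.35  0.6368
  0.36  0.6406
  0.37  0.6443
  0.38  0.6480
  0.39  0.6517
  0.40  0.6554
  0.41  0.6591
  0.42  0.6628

€36.45

σ√T = 0.31·√0.5 = 0.2192
d₁ = [ln(315/305) + (0.09 − 0.033 + 0.31²/2)·0.5] / 0.2192 = [0.0323 + 0.0525] / 0.2192 = 0.3868 ≈ 0.39
d₂ = d₁ − σ√T = 0.3868 − 0.2192 = 0.1676 ≈ 0.17
e^(−qT) = e^(−0.033·0.5) = 0.9836;  e^(−rT) = e^(−0.09·0.5) = 0.9560
C = 315·0.9836·N(0.39) − 305·0.9560·N(0.17) = 315·0.9836·0.6517 − 305·0.9560·0.5675 = 201.9188 − 165.4716 = 36.4472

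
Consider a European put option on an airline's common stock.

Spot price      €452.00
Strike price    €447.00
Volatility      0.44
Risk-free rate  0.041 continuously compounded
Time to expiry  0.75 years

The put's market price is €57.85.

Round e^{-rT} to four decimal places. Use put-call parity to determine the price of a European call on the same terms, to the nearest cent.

€76.39

e^(−rT) = e^(−0.041·0.75) = 0.9697
Put-call parity: C − P = S − K·e^(−rT) = 452 − 447·0.9697 = 452 − 433.4559 = 18.5441
C = P + (C − P) = 57.85 + (18.5441) = 76.3941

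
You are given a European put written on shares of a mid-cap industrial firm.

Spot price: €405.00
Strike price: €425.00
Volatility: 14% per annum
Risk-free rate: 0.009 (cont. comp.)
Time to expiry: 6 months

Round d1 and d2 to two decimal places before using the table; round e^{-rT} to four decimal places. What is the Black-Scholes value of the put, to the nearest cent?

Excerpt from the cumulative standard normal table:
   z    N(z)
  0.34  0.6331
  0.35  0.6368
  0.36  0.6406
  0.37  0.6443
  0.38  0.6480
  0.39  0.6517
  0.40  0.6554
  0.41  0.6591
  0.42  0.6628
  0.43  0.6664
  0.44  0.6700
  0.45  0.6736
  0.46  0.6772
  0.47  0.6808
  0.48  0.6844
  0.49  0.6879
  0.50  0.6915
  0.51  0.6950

€27.10

σ√T = 0.14·√0.5 = 0.0990
d₁ = [ln(405/425) + (0.009 + 0.14²/2)·0.5] / 0.0990 = [-0.0482 + 0.0094] / 0.0990 = -0.3920 ⇒ -0.39
d₂ = d₁ − σ√T = -0.3920 − 0.0990 = -0.4910 ⇒ -0.49
e^(−rT) = e^(−0.009·0.5) = 0.9955
N(−d₂) = N(0.49) = 0.6879;  N(−d₁) = N(0.39) = 0.6517
P = 425·0.9955·0.6879 − 405·0.6517 = 291.0419 − 263.9385 = 27.1034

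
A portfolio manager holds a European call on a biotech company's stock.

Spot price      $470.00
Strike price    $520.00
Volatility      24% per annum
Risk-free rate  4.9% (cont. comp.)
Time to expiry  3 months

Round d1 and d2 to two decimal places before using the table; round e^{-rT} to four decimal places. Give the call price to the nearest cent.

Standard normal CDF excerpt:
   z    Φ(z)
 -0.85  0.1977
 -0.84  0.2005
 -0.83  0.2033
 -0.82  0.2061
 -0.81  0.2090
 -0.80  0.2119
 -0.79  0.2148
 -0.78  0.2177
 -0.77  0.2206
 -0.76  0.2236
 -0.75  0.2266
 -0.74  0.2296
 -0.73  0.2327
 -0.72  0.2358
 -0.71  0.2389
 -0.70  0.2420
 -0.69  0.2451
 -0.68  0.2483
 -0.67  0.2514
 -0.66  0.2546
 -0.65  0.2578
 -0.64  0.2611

$7.86

σ√T = 0.24 × 0.5000 = 0.1200
ln(S/K) + (r + σ²/2)T = ln(470/520) + (0.049 + 0.24²/2)·0.25 = -0.1011 + 0.0195 = -0.0816
d₁ = -0.0816 / 0.1200 = -0.6804 → -0.68
d₂ = d₁ − σ√T = -0.6804 − 0.1200 = -0.8004 → -0.80
e^(−rT) = e^(−0.049·0.25) = 0.9878
N(d₁) = N(-0.68) = 0.2483;  N(d₂) = N(-0.80) = 0.2119
C = 470·0.2483 − 520·0.9878·0.2119 = 116.7010 − 108.8437 = 7.8573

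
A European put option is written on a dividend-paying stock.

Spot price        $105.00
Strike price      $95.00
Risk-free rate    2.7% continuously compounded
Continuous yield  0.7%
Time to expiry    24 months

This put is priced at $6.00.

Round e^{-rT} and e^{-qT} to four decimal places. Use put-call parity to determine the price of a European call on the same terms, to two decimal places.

exp(−qT) = exp(−0.007·2) = 0.9861;  exp(−rT) = exp(−0.027·2) = 0.9474
Put-call parity: C − P = S·e^(−qT) − K·e^(−rT) = 105·0.9861 − 95·0.9474 = 103.5405 − 90.0030 = 13.5375
C = P + (C − P) = 6.00 + (13.5375) = 19.5375

$19.54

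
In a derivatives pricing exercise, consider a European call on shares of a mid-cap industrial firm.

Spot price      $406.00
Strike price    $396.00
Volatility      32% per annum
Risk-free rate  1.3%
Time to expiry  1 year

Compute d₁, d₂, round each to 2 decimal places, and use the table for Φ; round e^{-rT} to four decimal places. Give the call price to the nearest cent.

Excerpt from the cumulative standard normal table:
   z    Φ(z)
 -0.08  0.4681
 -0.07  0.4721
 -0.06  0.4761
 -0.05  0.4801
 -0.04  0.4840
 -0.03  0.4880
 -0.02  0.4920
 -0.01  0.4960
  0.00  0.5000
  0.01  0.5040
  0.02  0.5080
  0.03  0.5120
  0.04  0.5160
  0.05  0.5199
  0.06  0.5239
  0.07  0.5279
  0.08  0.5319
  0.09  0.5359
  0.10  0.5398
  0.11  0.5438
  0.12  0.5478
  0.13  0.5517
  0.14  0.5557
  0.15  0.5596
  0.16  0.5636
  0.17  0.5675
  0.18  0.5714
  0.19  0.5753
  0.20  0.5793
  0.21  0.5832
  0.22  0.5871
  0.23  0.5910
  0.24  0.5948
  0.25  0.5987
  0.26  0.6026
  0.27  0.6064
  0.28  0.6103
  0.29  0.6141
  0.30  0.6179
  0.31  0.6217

σ√T = 0.32·√1 = 0.3200
d₁ = [ln(406/396) + (0.013 + ½·0.32²)·1] / (σ√T) = (0.0249 + 0.0642) / 0.3200 = 0.2786 ⇒ 0.28
d₂ = 0.2786 − 0.3200 = -0.0414 ⇒ -0.04
exp(−rT) = exp(−0.013·1) = 0.9871
N(d₁) = N(0.28) = 0.6103;  N(d₂) = N(-0.04) = 0.4840
C = 406·0.6103 − 396·0.9871·0.4840 = 247.7818 − 189.1915 = 58.5903

$58.59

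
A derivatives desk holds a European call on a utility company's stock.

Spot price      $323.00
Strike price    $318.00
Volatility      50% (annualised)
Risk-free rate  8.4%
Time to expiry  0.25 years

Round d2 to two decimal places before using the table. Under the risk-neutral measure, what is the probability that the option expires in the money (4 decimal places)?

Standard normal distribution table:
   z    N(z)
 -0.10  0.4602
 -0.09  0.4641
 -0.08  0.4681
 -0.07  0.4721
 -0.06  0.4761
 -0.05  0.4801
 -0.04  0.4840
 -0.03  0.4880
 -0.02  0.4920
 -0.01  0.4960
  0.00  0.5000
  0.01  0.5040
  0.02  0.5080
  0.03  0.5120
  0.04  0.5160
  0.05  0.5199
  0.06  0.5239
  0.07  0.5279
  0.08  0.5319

σ√T = 0.5·√0.25 = 0.2500
ln(S/K) + (r + σ²/2)T = ln(323/318) + (0.084 + 0.5²/2)·0.25 = 0.0156 + 0.0523 = 0.0679
d₁ = 0.0679 / 0.2500 = 0.2714 which rounds to 0.27
d₂ = d₁ − σ√T = 0.2714 − 0.2500 = 0.0214 which rounds to 0.02
Pr(exercise) under Q = N(d₂) = 0.5080

0.5080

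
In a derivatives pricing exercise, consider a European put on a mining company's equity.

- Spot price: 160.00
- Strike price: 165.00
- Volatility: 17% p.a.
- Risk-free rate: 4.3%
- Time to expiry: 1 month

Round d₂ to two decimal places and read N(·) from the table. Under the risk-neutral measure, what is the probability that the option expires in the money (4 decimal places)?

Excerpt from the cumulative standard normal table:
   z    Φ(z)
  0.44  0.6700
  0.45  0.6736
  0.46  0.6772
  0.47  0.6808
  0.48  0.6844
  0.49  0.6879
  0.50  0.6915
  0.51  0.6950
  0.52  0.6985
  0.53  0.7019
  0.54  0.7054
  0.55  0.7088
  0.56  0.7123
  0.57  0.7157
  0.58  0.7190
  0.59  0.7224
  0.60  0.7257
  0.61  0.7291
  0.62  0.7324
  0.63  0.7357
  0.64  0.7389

0.7190

σ√T = 0.17 × 0.2887 = 0.0491
d₁ = [ln(160/165) + (0.043 + 0.17²/2)·0.08333] / 0.0491 = [-0.0308 + 0.0048] / 0.0491 = -0.5295 → -0.53
d₂ = d₁ − σ√T = -0.5295 − 0.0491 = -0.5786 → -0.58
Pr(exercise) under Q = N(−d₂) = N(0.58) = 0.7190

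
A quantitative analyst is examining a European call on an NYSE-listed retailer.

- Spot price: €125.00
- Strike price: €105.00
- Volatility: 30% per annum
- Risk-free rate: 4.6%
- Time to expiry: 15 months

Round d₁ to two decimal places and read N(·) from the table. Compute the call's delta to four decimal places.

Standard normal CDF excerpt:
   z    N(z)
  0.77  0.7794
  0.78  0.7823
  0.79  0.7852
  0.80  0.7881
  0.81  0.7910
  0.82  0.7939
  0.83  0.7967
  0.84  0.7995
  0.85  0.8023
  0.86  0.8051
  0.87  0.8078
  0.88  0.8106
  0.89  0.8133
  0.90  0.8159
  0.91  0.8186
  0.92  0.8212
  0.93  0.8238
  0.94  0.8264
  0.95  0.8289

0.8051

σ√T = 0.3 × 1.1180 = 0.3354
ln(S/K) + (r + σ²/2)T = ln(125/105) + (0.046 + 0.3²/2)·1.25 = 0.1744 + 0.1137 = 0.2881
d₁ = 0.2881 / 0.3354 = 0.8590 ≈ 0.86
N(d₁) = N(0.86) = 0.8051
Δ_call = N(d₁) = 0.8051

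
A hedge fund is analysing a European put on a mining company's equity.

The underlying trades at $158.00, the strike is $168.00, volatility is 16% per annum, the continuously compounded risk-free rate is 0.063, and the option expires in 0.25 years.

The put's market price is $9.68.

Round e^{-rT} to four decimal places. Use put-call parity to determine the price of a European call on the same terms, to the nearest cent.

$2.30

e^(−rT) = e^(−0.063·0.25) = 0.9844
Put-call parity: C − P = S − K·e^(−rT) = 158 − 168·0.9844 = 158 − 165.3792 = -7.3792
C = P + (C − P) = 9.68 + (-7.3792) = 2.3008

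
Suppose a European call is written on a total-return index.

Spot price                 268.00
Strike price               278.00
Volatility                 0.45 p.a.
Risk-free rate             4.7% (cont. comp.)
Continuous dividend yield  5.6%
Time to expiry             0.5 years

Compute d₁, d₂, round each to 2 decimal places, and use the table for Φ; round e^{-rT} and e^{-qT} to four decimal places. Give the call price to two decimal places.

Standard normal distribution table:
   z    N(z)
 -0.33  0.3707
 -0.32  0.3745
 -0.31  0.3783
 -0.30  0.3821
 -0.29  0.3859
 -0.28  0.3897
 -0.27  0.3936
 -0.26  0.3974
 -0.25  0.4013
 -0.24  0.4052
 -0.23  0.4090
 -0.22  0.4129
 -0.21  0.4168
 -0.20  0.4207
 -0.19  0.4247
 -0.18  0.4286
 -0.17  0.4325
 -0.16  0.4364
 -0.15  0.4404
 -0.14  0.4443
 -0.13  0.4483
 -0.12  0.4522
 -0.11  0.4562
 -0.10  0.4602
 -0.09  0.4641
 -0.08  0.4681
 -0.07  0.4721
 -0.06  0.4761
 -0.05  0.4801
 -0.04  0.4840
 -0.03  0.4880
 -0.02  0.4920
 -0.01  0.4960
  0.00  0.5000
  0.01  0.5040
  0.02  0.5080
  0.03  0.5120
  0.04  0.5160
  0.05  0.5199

28.64

T = 0.5;  σ√T = 0.3182
d₁ = [ln(268/278) + (0.047 − 0.056 + 0.45²/2)·0.5] / 0.3182 = [-0.0366 + 0.0461] / 0.3182 = 0.0298 → 0.03
d₂ = d₁ − σ√T = 0.0298 − 0.3182 = -0.2884 → -0.29
e^(−qT) = e^(−0.056·0.5) = 0.9724;  e^(−rT) = e^(−0.047·0.5) = 0.9768
C = 268·0.9724·N(0.03) − 278·0.9768·N(-0.29) = 268·0.9724·0.5120 − 278·0.9768·0.3859 = 133.4288 − 104.7913 = 28.6375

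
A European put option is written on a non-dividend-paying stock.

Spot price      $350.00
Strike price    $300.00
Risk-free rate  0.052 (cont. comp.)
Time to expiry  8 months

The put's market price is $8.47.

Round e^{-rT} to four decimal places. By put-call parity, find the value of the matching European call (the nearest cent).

$68.70

exp(−rT) = exp(−0.052·0.6667) = 0.9659
Put-call parity: C − P = S − K·e^(−rT) = 350 − 300·0.9659 = 350 − 289.7700 = 60.2300
C = P + (C − P) = 8.47 + (60.2300) = 68.7000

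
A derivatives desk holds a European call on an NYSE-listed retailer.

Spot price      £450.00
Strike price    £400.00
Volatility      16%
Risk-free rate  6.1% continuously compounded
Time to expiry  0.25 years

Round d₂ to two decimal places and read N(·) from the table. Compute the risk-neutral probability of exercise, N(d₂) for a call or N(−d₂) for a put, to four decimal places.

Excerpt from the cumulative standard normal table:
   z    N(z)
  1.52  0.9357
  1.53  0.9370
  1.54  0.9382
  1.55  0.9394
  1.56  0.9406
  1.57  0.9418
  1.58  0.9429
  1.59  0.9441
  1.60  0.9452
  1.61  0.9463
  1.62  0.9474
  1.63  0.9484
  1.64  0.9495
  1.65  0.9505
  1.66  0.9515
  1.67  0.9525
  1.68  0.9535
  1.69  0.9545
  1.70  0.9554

σ√T = 0.16 × 0.5000 = 0.0800
d₁ = [ln(450/400) + (0.061 + 0.16²/2)·0.25] / 0.0800 = [0.1178 + 0.0185] / 0.0800 = 1.7029 → 1.70
d₂ = d₁ − σ√T = 1.7029 − 0.0800 = 1.6229 → 1.62
Risk-neutral Pr[S_T > K] = N(d₂) = N(1.62) = 0.9474

0.9474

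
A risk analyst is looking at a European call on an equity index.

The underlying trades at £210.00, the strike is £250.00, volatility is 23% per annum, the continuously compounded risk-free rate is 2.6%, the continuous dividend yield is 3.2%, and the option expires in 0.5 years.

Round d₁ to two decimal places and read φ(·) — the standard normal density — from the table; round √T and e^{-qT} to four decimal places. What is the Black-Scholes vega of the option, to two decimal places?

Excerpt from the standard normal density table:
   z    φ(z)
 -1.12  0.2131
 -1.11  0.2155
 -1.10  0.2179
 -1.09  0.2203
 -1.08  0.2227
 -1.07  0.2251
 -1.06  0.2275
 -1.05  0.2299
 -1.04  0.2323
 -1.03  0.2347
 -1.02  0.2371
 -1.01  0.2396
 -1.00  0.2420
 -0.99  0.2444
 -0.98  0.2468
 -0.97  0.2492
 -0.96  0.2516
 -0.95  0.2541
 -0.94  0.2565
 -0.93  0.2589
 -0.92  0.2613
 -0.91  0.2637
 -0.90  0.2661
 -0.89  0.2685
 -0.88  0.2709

35.01

T = 0.5;  σ√T = 0.1626
d₁ = [ln(210/250) + (0.026 − 0.032 + 0.23²/2)·0.5] / 0.1626 = [-0.1744 + 0.0102] / 0.1626 = -1.0092 ⇒ -1.01
√T = √0.5 = 0.7071
φ(d₁) = φ(-1.01) = 0.2396
e^(−qT) = e^(−0.032·0.5) = 0.9841
vega = S·e^(−qT)·φ(d₁)·√T = 210·0.9841·0.2396·0.7071 = 35.0127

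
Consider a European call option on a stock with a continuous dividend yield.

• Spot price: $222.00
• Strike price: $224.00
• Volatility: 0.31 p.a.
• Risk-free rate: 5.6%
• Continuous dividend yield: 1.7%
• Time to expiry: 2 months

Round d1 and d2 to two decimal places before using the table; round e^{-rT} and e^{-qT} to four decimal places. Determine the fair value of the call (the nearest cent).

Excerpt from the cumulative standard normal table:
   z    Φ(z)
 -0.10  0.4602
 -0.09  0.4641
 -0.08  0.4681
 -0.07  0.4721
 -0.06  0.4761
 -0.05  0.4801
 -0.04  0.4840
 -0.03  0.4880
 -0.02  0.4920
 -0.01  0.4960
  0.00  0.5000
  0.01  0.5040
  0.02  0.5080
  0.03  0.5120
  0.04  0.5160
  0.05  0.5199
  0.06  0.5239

$10.35

T = 0.1667;  σ√T = 0.1266
d₁ = [ln(222/224) + (0.056 − 0.017 + 0.31²/2)·0.1667] / 0.1266 = [-0.0090 + 0.0145] / 0.1266 = 0.0438 which rounds to 0.04
d₂ = d₁ − σ√T = 0.0438 − 0.1266 = -0.0828 which rounds to -0.08
e^(−qT) = e^(−0.017·0.1667) = 0.9972;  e^(−rT) = e^(−0.056·0.1667) = 0.9907
N(d₁) = N(0.04) = 0.5160;  N(d₂) = N(-0.08) = 0.4681
C = 222·0.9972·0.5160 − 224·0.9907·0.4681 = 114.2313 − 103.8793 = 10.3520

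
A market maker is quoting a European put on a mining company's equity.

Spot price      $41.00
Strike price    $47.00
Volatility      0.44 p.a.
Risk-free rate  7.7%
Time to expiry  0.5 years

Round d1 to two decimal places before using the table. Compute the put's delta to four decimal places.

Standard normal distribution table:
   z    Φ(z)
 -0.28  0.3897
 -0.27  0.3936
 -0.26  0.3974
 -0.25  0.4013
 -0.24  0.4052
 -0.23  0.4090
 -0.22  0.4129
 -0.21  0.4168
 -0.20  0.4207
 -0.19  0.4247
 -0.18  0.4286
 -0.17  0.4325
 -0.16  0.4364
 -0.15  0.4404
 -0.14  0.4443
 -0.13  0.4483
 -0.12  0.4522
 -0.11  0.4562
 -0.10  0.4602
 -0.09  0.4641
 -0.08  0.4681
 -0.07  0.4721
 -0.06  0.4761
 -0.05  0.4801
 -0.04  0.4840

σ√T = 0.44 × 0.7071 = 0.3111
d₁ = [ln(41/47) + (0.077 + ½·0.44²)·0.5] / (σ√T) = (-0.1366 + 0.0869) / 0.3111 = -0.1597 ≈ -0.16
N(d₁) = N(-0.16) = 0.4364
Δ_put = N(d₁) − 1 = 0.4364 − 1 = -0.5636

-0.5636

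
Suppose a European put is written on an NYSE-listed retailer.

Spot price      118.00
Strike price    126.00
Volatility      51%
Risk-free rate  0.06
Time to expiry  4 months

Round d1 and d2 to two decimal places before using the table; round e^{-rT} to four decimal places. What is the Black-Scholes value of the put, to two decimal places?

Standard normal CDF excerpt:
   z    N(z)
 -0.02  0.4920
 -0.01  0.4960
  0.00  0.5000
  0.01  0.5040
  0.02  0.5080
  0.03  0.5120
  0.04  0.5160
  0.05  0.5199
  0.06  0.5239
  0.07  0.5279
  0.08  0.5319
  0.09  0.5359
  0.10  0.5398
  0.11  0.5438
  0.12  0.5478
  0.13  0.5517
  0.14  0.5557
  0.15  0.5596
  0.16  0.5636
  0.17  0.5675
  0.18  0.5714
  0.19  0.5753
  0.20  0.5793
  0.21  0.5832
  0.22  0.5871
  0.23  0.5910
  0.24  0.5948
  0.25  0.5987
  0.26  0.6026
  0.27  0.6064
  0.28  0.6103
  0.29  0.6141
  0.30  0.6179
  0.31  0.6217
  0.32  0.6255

16.84

σ√T = 0.51 × 0.5774 = 0.2944
ln(S/K) + (r + σ²/2)T = ln(118/126) + (0.06 + 0.51²/2)·0.3333 = -0.0656 + 0.0633 = -0.0022
d₁ = -0.0022 / 0.2944 = -0.0076 → -0.01
d₂ = d₁ − σ√T = -0.0076 − 0.2944 = -0.3021 → -0.30
e^(−rT) = e^(−0.06·0.3333) = 0.9802
N(−d₂) = N(0.30) = 0.6179;  N(−d₁) = N(0.01) = 0.5040
P = 126·0.9802·0.6179 − 118·0.5040 = 76.3139 − 59.4720 = 16.8419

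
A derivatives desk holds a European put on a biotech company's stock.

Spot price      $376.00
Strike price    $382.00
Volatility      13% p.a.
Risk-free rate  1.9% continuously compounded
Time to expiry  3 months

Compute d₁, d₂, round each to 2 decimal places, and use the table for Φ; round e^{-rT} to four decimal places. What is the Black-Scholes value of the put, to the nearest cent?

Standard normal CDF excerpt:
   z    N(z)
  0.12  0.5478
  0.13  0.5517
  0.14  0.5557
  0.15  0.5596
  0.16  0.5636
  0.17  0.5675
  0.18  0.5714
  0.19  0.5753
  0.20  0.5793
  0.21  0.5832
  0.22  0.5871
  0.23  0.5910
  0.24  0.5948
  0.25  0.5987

$11.31

σ√T = 0.13 × 0.5000 = 0.0650
ln(S/K) + (r + σ²/2)T = ln(376/382) + (0.019 + 0.13²/2)·0.25 = -0.0158 + 0.0069 = -0.0090
d₁ = -0.0090 / 0.0650 = -0.1380 ⇒ -0.14
d₂ = d₁ − σ√T = -0.1380 − 0.0650 = -0.2030 ⇒ -0.20
e^(−rT) = e^(−0.019·0.25) = 0.9953
N(−d₂) = N(0.20) = 0.5793;  N(−d₁) = N(0.14) = 0.5557
P = 382·0.9953·0.5793 − 376·0.5557 = 220.2525 − 208.9432 = 11.3093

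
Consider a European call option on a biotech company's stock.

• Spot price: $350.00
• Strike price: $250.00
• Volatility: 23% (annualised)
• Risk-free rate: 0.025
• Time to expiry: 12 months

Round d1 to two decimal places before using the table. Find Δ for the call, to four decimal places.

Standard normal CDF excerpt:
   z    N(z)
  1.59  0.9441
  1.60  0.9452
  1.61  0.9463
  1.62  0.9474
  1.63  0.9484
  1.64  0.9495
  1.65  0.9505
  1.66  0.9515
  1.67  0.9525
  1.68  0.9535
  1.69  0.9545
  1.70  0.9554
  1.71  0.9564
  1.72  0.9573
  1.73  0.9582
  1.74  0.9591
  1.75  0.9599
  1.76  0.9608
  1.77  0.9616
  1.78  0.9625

0.9545

σ√T = 0.23·√1 = 0.2300
ln(S/K) + (r + σ²/2)T = ln(350/250) + (0.025 + 0.23²/2)·1 = 0.3365 + 0.0515 = 0.3879
d₁ = 0.3879 / 0.2300 = 1.6866 ⇒ 1.69
N(d₁) = N(1.69) = 0.9545
Δ_call = N(d₁) = 0.9545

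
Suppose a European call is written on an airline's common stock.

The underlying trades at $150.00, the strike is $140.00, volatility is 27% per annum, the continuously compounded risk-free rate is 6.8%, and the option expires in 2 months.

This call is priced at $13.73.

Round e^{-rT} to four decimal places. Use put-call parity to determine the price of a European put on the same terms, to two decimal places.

exp(−rT) = exp(−0.068·0.1667) = 0.9887
Put-call parity: C − P = S − K·e^(−rT) = 150 − 140·0.9887 = 150 − 138.4180 = 11.5820
P = C − (C − P) = 13.73 − (11.5820) = 2.1480

$2.15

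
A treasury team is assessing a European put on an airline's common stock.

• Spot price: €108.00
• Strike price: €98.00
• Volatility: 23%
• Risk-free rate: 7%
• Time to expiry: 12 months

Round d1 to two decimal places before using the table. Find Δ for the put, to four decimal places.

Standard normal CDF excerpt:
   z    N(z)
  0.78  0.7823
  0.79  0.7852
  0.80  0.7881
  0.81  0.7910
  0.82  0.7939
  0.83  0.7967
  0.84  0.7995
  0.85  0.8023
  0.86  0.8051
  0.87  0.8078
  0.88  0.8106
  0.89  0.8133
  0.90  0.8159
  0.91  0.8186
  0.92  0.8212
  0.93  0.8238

-0.2005

σ√T = 0.23·√1 = 0.2300
d₁ = [ln(108/98) + (0.07 + ½·0.23²)·1] / (σ√T) = (0.0972 + 0.0965) / 0.2300 = 0.8418 → 0.84
N(d₁) = N(0.84) = 0.7995
Δ_put = N(d₁) − 1 = 0.7995 − 1 = -0.2005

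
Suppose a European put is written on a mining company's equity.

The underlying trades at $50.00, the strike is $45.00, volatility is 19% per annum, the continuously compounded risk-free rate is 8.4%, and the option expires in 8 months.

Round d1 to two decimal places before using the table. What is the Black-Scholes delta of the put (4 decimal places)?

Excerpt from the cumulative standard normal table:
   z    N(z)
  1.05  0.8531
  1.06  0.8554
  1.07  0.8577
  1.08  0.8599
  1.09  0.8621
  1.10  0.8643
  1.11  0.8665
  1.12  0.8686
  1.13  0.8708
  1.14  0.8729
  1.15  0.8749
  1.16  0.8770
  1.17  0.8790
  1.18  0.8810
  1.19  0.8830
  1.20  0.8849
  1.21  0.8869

T = 0.6667;  σ√T = 0.1551
d₁ = [ln(50/45) + (0.084 + ½·0.19²)·0.6667] / (σ√T) = (0.1054 + 0.0680) / 0.1551 = 1.1177 which rounds to 1.12
N(d₁) = N(1.12) = 0.8686
Δ_put = N(d₁) − 1 = 0.8686 − 1 = -0.1314

-0.1314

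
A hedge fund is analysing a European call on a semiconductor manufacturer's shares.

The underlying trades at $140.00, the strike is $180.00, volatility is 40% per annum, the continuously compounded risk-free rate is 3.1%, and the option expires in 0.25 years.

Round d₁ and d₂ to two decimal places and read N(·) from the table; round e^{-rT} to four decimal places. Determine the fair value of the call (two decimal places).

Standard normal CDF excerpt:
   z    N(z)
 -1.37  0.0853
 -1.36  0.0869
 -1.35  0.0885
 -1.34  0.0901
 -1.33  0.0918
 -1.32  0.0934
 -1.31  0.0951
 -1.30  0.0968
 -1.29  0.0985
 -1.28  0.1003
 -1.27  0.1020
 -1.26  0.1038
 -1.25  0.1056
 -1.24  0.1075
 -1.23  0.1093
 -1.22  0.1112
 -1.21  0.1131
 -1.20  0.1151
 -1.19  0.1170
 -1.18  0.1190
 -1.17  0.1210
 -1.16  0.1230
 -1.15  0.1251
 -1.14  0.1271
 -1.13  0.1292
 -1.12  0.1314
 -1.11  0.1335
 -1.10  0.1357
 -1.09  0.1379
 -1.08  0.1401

$1.71

σ√T = 0.4·√0.25 = 0.2000
d₁ = [ln(140/180) + (0.031 + 0.4²/2)·0.25] / 0.2000 = [-0.2513 + 0.0278] / 0.2000 = -1.1178 ≈ -1.12
d₂ = d₁ − σ√T = -1.1178 − 0.2000 = -1.3178 ≈ -1.32
exp(−rT) = exp(−0.031·0.25) = 0.9923
N(d₁) = N(-1.12) = 0.1314;  N(d₂) = N(-1.32) = 0.0934
C = 140·0.1314 − 180·0.9923·0.0934 = 18.3960 − 16.6825 = 1.7135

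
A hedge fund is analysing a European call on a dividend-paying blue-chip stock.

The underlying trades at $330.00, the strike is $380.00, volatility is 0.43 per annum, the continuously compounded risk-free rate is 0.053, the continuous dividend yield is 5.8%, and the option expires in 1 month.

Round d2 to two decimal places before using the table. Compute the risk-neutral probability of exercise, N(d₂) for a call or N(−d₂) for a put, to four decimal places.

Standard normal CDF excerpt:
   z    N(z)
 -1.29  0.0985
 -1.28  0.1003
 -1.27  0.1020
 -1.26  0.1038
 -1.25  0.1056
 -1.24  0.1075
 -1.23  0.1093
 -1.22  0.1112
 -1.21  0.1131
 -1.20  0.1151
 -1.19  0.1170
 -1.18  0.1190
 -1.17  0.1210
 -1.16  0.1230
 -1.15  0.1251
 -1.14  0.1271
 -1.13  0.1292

T = 0.08333;  σ√T = 0.1241
ln(S/K) + (r − q + σ²/2)T = ln(330/380) + (0.053 − 0.058 + 0.43²/2)·0.08333 = -0.1411 + 0.0073 = -0.1338
d₁ = -0.1338 / 0.1241 = -1.0778 → -1.08
d₂ = d₁ − σ√T = -1.0778 − 0.1241 = -1.2020 → -1.20
Risk-neutral Pr[S_T > K] = N(d₂) = N(-1.20) = 0.1151

0.1151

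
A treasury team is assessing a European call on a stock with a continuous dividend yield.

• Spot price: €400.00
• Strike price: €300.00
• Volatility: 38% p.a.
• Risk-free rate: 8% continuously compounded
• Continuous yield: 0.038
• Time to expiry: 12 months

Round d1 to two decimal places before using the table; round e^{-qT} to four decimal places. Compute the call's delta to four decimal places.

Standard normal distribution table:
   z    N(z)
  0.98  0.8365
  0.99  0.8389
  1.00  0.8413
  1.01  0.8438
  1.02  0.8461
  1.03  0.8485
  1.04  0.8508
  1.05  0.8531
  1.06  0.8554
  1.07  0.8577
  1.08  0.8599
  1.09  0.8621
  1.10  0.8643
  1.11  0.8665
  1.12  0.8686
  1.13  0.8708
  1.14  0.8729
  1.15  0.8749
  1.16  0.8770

σ√T = 0.38 × 1.0000 = 0.3800
d₁ = [ln(400/300) + (0.08 − 0.038 + ½·0.38²)·1] / (σ√T) = (0.2877 + 0.1142) / 0.3800 = 1.0576 which rounds to 1.06
N(d₁) = N(1.06) = 0.8554
Δ_call = e^(−qT)·N(d₁) = 0.9627·0.8554 = 0.8235

0.8235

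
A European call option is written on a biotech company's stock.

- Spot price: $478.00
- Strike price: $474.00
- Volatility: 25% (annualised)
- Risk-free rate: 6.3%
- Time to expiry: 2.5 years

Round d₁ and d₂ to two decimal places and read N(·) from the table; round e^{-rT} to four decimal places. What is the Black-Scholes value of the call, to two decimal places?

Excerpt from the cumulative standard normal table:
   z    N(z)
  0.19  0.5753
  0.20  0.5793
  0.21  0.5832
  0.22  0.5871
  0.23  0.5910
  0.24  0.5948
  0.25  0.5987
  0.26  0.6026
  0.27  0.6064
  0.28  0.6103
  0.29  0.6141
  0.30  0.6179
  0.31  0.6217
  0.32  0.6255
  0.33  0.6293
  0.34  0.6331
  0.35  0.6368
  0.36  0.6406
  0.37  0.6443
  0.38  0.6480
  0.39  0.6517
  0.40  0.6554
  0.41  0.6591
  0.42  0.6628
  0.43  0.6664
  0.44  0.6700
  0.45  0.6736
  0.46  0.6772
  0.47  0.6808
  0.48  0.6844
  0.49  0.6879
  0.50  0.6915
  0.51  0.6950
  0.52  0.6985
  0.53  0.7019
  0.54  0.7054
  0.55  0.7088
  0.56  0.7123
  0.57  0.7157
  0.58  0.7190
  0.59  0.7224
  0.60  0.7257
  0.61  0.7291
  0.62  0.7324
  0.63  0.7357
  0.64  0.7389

σ√T = 0.25·√2.5 = 0.3953
d₁ = [ln(478/474) + (0.063 + ½·0.25²)·2.5] / (σ√T) = (0.0084 + 0.2356) / 0.3953 = 0.6173 → 0.62
d₂ = 0.6173 − 0.3953 = 0.2221 → 0.22
exp(−rT) = exp(−0.063·2.5) = 0.8543
N(d₁) = N(0.62) = 0.7324;  N(d₂) = N(0.22) = 0.5871
C = 478·0.7324 − 474·0.8543·0.5871 = 350.0872 − 237.7392 = 112.3480

$112.35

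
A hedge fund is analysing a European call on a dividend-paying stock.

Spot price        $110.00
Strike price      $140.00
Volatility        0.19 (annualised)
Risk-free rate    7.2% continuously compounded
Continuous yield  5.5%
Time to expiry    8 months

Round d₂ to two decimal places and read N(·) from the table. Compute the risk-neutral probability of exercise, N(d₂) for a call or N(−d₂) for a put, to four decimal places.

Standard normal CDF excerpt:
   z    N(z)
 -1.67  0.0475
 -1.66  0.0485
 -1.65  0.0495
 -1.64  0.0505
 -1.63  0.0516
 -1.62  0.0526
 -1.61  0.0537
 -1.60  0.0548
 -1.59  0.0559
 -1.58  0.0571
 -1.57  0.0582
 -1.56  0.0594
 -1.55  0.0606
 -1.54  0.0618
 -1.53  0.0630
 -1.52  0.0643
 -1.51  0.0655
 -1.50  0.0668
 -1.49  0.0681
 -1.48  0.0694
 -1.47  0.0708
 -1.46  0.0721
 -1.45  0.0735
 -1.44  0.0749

0.0594

T = 0.6667;  σ√T = 0.1551
ln(S/K) + (r − q + σ²/2)T = ln(110/140) + (0.072 − 0.055 + 0.19²/2)·0.6667 = -0.2412 + 0.0234 = -0.2178
d₁ = -0.2178 / 0.1551 = -1.4039 which rounds to -1.40
d₂ = d₁ − σ√T = -1.4039 − 0.1551 = -1.5590 which rounds to -1.56
Risk-neutral Pr[S_T > K] = N(d₂) = N(-1.56) = 0.0594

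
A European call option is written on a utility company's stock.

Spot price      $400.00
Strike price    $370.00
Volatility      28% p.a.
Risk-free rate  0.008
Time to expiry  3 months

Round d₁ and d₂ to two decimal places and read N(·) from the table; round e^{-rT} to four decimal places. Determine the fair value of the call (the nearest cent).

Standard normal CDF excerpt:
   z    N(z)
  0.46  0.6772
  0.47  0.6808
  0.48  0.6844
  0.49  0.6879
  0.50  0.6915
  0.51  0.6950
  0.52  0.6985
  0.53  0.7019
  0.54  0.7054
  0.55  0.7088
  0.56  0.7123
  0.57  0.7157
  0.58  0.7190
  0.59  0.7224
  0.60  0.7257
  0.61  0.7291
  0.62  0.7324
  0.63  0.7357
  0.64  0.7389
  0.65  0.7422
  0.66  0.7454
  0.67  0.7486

$40.22

σ√T = 0.28·√0.25 = 0.1400
d₁ = [ln(400/370) + (0.008 + 0.28²/2)·0.25] / 0.1400 = [0.0780 + 0.0118] / 0.1400 = 0.6412 ≈ 0.64
d₂ = d₁ − σ√T = 0.6412 − 0.1400 = 0.5012 ≈ 0.50
e^(−rT) = e^(−0.008·0.25) = 0.9980
N(d₁) = N(0.64) = 0.7389;  N(d₂) = N(0.50) = 0.6915
C = 400·0.7389 − 370·0.9980·0.6915 = 295.5600 − 255.3433 = 40.2167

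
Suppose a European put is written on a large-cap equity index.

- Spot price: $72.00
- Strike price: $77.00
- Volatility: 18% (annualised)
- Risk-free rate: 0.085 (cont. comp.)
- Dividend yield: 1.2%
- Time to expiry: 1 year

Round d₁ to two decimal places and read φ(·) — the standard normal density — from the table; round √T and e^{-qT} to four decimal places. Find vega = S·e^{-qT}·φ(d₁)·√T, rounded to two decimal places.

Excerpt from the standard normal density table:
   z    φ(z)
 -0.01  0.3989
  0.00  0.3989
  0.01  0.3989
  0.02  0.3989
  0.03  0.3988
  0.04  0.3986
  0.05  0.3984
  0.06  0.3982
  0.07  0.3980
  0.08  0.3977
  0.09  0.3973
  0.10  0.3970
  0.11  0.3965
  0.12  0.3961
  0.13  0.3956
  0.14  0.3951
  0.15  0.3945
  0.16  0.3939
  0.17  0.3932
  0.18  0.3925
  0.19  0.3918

28.18

σ√T = 0.18·√1 = 0.1800
d₁ = [ln(72/77) + (0.085 − 0.012 + ½·0.18²)·1] / (σ√T) = (-0.0671 + 0.0892) / 0.1800 = 0.1226 which rounds to 0.12
√T = √1 = 1.0000
φ(d₁) = φ(0.12) = 0.3961
exp(−qT) = exp(−0.012·1) = 0.9881
vega = S·exp(−qT)·φ(d₁)·√T = 72·0.9881·0.3961·1.0000 = 28.1798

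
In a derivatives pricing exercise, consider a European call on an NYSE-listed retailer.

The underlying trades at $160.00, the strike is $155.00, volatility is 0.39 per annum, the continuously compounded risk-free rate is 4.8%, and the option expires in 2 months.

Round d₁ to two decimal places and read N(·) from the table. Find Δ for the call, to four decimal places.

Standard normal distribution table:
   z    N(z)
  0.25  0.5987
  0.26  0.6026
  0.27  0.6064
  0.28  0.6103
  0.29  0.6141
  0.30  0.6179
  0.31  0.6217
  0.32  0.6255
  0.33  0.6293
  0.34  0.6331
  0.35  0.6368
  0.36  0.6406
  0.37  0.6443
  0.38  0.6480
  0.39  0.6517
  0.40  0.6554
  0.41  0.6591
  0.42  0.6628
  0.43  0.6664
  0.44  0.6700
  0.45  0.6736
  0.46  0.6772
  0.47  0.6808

0.6293

σ√T = 0.39 × 0.4082 = 0.1592
d₁ = [ln(160/155) + (0.048 + 0.39²/2)·0.1667] / 0.1592 = [0.0317 + 0.0207] / 0.1592 = 0.3293 → 0.33
N(d₁) = N(0.33) = 0.6293
Δ_call = N(d₁) = 0.6293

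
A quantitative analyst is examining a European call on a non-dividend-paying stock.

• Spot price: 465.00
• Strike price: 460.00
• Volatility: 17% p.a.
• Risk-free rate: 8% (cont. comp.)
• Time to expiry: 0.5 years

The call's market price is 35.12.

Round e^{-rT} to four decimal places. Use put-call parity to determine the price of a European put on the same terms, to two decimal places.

exp(−rT) = exp(−0.08·0.5) = 0.9608
Put-call parity: C − P = S − K·e^(−rT) = 465 − 460·0.9608 = 465 − 441.9680 = 23.0320
P = C − (C − P) = 35.12 − (23.0320) = 12.0880

12.09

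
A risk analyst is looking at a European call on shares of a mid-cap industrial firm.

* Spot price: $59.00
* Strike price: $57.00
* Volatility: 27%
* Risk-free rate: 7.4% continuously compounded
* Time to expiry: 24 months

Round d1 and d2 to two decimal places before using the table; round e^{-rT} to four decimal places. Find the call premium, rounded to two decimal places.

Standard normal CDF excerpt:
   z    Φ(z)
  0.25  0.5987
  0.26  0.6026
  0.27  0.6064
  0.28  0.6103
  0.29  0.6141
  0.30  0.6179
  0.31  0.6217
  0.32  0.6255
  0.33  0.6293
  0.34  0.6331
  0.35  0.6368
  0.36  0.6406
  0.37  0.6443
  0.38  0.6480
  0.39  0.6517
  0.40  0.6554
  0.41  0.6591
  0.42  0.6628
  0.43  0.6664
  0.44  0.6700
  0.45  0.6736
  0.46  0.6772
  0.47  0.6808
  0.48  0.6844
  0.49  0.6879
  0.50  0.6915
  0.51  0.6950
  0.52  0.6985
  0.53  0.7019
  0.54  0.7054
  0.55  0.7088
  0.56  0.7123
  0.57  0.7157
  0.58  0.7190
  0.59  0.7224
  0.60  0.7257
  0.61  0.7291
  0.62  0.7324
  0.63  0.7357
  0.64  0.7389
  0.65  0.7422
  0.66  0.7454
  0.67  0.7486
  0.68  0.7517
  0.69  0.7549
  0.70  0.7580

$13.98

σ√T = 0.27·√2 = 0.3818
d₁ = [ln(59/57) + (0.074 + 0.27²/2)·2] / 0.3818 = [0.0345 + 0.2209] / 0.3818 = 0.6688 which rounds to 0.67
d₂ = d₁ − σ√T = 0.6688 − 0.3818 = 0.2870 which rounds to 0.29
e^(−rT) = e^(−0.074·2) = 0.8624
C = 59·N(0.67) − 57·0.8624·N(0.29) = 59·0.7486 − 57·0.8624·0.6141 = 44.1674 − 30.1872 = 13.9802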